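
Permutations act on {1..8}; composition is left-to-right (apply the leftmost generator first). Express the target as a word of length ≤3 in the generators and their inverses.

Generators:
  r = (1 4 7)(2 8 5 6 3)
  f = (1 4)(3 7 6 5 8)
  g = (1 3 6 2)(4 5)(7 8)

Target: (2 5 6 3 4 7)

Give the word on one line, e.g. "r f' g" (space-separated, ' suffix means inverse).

  after f: (1 4)(3 7 6 5 8)
  after r: (1 7 3)(2 8)
  after r: (2 5 6 3 4 7)

f r r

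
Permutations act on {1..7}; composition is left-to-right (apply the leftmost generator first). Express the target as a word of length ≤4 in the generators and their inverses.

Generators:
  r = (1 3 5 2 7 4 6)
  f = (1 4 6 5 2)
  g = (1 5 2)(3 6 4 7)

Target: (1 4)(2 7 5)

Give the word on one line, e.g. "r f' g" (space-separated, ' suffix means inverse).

  after g: (1 5 2)(3 6 4 7)
  after r': (1 3 4 2 6 7)
  after g': (1 7 2 3 6 4 5)
  after g': (1 4)(2 7 5)

g r' g' g'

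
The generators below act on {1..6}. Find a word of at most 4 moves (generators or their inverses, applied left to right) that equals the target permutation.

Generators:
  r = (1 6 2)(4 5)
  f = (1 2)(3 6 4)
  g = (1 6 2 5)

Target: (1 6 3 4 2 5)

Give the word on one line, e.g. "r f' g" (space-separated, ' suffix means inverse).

  after f: (1 2)(3 6 4)
  after f: (3 4 6)
  after g: (1 6 3 4 2 5)

f f g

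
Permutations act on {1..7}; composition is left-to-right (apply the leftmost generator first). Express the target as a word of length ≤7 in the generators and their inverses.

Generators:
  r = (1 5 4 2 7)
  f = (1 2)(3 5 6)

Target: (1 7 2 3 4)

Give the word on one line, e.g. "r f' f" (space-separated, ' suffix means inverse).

  after r': (1 7 2 4 5)
  after f: (1 7)(2 4 6 3 5)
  after r': (1 2 5 4 6 3)
  after f': (2 3)(4 5)
  after r': (1 7 2 3 4)

r' f r' f' r'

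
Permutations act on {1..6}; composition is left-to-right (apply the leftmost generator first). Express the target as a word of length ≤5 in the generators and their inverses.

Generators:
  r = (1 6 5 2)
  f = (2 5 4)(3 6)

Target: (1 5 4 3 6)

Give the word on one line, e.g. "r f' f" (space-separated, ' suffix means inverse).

  after f: (2 5 4)(3 6)
  after f: (2 4 5)
  after r': (1 2 4 6)
  after f: (1 5 4 3 6)

f f r' f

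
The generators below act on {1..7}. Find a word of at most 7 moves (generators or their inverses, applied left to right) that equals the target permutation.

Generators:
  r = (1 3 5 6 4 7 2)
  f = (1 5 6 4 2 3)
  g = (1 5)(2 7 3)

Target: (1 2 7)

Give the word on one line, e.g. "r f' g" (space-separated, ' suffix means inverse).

g' g' r' f g

  after g': (1 5)(2 3 7)
  after g': (2 7 3)
  after r': (1 2 4 6 5 3 7)
  after f: (1 3 7 5)
  after g: (1 2 7)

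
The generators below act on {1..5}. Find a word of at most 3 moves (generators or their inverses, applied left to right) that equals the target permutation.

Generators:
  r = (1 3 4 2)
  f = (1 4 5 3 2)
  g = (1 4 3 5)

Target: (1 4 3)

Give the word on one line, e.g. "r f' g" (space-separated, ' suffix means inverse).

f r' g'

  after f: (1 4 5 3 2)
  after r': (1 3 4 5)
  after g': (1 4 3)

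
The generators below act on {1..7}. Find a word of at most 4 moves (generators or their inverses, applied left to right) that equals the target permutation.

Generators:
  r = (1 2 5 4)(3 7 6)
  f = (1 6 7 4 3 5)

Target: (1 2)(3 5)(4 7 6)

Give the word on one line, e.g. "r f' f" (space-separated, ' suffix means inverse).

  after f': (1 5 3 4 7 6)
  after r: (1 4 6 2 5 7 3)
  after r: (2 4 3)(5 6)
  after r: (1 2)(3 5)(4 7 6)

f' r r r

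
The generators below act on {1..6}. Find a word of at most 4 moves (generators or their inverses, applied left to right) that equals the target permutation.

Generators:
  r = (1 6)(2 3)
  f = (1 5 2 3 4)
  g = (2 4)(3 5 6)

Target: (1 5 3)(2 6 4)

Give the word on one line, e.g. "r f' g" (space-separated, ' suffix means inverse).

f' f' r f'

  after f': (1 4 3 2 5)
  after f': (1 3 5 4 2)
  after r: (1 2 6)(3 5 4)
  after f': (1 5 3)(2 6 4)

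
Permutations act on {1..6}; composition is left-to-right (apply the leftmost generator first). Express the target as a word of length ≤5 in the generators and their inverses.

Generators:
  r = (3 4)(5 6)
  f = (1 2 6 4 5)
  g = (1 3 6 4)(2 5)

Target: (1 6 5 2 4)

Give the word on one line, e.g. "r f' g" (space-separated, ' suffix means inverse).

f' f' f'

  after f': (1 5 4 6 2)
  after f': (1 4 2 5 6)
  after f': (1 6 5 2 4)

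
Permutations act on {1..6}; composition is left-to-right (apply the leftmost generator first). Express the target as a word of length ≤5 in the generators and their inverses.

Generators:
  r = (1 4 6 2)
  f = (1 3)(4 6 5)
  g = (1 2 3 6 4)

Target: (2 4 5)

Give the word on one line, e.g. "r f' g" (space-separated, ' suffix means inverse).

  after f': (1 3)(4 5 6)
  after g: (1 6)(2 3)(4 5)
  after g: (1 4 5)(2 6)
  after r': (2 4 5)

f' g g r'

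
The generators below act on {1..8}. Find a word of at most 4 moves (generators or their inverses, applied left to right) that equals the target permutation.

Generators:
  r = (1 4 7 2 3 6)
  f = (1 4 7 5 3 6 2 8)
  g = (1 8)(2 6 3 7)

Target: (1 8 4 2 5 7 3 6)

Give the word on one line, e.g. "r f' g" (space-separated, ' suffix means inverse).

  after g': (1 8)(2 7 3 6)
  after f: (2 5 3)(4 7 6 8)
  after g: (1 8 4 2 5 7 3 6)

g' f g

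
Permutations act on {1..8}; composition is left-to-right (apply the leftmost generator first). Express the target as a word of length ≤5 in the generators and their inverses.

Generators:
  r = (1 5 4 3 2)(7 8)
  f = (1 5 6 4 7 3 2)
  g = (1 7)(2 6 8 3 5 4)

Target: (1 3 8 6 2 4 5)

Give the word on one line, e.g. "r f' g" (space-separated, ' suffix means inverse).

  after r: (1 5 4 3 2)(7 8)
  after f': (4 7 8)(5 6)
  after f': (1 2 3 7 8 6)
  after r': (1 3 8 6 2 4 5)

r f' f' r'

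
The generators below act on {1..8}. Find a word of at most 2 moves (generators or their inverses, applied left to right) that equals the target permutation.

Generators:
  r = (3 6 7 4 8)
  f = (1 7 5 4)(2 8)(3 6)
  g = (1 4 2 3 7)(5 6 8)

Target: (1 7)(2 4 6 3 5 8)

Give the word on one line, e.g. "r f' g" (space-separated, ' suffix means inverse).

r g'

  after r: (3 6 7 4 8)
  after g': (1 7)(2 4 6 3 5 8)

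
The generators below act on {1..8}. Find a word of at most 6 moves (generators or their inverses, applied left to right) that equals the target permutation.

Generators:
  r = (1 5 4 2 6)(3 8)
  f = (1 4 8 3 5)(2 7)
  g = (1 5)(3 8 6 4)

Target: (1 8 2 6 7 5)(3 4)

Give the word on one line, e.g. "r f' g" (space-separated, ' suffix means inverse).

f r' f' r

  after f: (1 4 8 3 5)(2 7)
  after r': (1 5 6 2 7 4 3)
  after f': (1 3 5 6 7)(4 8)
  after r: (1 8 2 6 7 5)(3 4)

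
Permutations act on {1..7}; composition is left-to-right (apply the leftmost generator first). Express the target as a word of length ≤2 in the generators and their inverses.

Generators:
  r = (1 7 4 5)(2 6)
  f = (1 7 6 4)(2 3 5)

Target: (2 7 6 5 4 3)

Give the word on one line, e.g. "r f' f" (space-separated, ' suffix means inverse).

r f'

  after r: (1 7 4 5)(2 6)
  after f': (2 7 6 5 4 3)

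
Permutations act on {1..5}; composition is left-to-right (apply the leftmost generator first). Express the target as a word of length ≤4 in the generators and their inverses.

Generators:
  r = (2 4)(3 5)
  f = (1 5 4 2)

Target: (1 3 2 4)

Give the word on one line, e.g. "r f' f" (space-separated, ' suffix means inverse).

  after r': (2 4)(3 5)
  after f: (1 5 3 4)
  after r: (1 3 2 4)

r' f r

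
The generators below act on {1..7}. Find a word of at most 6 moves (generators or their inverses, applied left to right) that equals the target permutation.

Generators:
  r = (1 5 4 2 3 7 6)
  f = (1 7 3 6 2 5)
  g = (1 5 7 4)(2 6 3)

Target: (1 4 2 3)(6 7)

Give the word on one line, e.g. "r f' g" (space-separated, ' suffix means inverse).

f r' f' f' g'

  after f: (1 7 3 6 2 5)
  after r': (1 3 7 2)(4 5 6)
  after f': (1 7 6 4 2 5 3)
  after f': (3 5 7)(4 6)
  after g': (1 4 2 3)(6 7)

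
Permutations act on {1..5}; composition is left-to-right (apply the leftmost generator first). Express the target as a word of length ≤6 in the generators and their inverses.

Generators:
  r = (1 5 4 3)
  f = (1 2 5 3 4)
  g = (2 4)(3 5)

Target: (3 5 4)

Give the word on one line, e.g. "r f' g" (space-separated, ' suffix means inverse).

f' r r g'

  after f': (1 4 3 5 2)
  after r: (1 3 4)(2 5)
  after r: (2 4 5)
  after g': (3 5 4)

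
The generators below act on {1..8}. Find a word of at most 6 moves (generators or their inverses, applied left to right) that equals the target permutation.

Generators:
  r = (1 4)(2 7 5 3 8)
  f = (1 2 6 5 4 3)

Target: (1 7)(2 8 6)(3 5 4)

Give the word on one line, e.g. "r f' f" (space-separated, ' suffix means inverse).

  after r: (1 4)(2 7 5 3 8)
  after f: (1 3 8 6 5)(2 7 4)
  after r: (1 8 6 3 2 5 4 7)
  after r: (1 2 3 7 4 5)(6 8)
  after r: (1 7)(2 8 6)(3 5 4)

r f r r r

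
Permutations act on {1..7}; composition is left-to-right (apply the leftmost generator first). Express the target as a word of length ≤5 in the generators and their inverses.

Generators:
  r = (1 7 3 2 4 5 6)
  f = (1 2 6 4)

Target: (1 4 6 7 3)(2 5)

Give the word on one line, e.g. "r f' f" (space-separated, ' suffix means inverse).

f' f' r f'

  after f': (1 4 6 2)
  after f': (1 6)(2 4)
  after r: (2 5 6 7 3)
  after f': (1 4 6 7 3)(2 5)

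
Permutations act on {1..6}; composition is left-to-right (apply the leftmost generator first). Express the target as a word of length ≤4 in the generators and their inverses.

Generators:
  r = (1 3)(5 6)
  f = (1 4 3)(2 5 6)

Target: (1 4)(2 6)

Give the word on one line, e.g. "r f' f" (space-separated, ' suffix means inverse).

  after f': (1 3 4)(2 6 5)
  after f': (1 4 3)(2 5 6)
  after r': (1 4)(2 6)

f' f' r'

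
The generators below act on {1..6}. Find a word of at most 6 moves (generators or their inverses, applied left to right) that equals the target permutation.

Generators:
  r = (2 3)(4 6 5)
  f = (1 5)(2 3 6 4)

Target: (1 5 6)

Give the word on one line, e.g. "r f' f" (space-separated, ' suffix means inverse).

  after f: (1 5)(2 3 6 4)
  after r': (1 6 5)(3 4)
  after f: (1 4 6)(2 3)
  after r': (1 5 6)

f r' f r'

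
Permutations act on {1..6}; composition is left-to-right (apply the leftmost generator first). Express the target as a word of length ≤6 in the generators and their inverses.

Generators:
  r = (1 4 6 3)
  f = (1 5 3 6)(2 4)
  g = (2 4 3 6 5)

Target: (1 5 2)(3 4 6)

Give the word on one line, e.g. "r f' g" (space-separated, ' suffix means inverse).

r' g f' f' r'

  after r': (1 3 6 4)
  after g: (1 6 3 5 2 4)
  after f': (1 3)(4 6 5)
  after f': (1 5 2 4 3 6)
  after r': (1 5 2)(3 4 6)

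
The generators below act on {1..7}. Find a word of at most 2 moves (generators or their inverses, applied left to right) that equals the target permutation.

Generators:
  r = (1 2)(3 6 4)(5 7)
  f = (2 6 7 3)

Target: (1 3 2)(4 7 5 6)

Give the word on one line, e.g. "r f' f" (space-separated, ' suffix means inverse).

r f'

  after r: (1 2)(3 6 4)(5 7)
  after f': (1 3 2)(4 7 5 6)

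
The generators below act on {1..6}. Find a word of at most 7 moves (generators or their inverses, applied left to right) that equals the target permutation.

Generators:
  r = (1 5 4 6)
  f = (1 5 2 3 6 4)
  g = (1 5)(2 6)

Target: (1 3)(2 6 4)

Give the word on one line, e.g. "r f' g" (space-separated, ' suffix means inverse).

  after g: (1 5)(2 6)
  after f': (2 3)(4 6 5)
  after r': (1 6)(2 3)
  after f': (1 3 5)(4 6)
  after g: (1 3)(2 6 4)

g f' r' f' g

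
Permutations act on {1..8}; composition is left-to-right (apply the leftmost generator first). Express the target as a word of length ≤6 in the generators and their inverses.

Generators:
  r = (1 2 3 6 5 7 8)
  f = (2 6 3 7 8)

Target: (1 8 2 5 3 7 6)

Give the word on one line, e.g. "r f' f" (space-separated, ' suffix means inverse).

  after f: (2 6 3 7 8)
  after r': (1 8)(2 3 5 6)
  after f': (1 7 3 5 2 6 8)
  after r: (1 8 2 5 3 7 6)

f r' f' r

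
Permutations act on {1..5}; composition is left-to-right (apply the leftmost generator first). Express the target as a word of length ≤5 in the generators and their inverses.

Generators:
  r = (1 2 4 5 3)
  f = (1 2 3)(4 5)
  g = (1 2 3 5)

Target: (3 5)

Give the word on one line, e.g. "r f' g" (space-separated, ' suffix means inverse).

  after f': (1 3 2)(4 5)
  after f': (1 2 3)
  after g': (3 5)

f' f' g'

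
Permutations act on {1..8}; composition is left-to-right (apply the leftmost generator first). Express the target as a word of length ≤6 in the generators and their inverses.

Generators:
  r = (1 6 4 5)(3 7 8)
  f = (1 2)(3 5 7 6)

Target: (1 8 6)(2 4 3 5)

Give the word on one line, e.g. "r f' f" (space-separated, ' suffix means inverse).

r f r r

  after r: (1 6 4 5)(3 7 8)
  after f: (1 3 6 4 7 8 5 2)
  after r: (1 7 3 4 8)(2 6 5)
  after r: (1 8 6)(2 4 3 5)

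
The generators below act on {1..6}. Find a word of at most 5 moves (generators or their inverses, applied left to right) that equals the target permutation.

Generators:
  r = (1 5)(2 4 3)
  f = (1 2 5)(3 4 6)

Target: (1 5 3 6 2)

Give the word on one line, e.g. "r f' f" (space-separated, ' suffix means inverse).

  after f': (1 5 2)(3 6 4)
  after r: (2 5 4)(3 6)
  after r: (1 5 3 6 2)

f' r r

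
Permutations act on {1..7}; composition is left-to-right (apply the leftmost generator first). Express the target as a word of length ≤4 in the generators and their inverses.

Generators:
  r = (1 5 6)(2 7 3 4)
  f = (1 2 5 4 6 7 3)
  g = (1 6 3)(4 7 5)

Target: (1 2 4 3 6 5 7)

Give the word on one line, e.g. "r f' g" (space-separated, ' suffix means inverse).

f g

  after f: (1 2 5 4 6 7 3)
  after g: (1 2 4 3 6 5 7)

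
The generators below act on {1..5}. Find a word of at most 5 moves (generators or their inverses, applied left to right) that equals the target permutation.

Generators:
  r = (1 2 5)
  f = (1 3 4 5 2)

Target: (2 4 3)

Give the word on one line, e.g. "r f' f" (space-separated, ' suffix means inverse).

  after r': (1 5 2)
  after r': (1 2 5)
  after f': (1 5 2 4 3)
  after r: (2 4 3)

r' r' f' r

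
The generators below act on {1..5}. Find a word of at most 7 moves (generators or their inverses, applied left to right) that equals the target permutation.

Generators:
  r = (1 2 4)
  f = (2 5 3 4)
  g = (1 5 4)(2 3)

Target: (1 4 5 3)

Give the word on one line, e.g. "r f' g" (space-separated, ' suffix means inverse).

  after r': (1 4 2)
  after g: (2 5 4 3)
  after r: (1 2 5)(3 4)
  after g: (1 3)(2 4)
  after f: (1 4 5 3)

r' g r g f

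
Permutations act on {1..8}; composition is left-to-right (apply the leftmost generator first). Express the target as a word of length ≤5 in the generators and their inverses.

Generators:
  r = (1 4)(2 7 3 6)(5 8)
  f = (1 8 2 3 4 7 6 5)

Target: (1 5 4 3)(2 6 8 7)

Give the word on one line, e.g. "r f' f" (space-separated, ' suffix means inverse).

  after f: (1 8 2 3 4 7 6 5)
  after r': (1 5 4 2 7 3)(6 8)
  after r': (1 8 3 4 6 5)
  after r': (1 5 4 3)(2 6 8 7)

f r' r' r'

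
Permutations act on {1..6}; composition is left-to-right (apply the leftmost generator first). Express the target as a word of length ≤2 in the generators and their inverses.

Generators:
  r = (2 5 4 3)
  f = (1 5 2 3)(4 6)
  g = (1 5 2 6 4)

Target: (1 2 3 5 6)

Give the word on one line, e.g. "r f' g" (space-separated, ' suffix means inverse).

f g

  after f: (1 5 2 3)(4 6)
  after g: (1 2 3 5 6)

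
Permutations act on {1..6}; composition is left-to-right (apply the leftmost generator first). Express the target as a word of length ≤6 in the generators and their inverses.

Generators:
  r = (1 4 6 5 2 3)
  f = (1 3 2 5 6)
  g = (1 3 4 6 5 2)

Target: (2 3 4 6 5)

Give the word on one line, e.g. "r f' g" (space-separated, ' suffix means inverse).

r' g' r' g'

  after r': (1 3 2 5 6 4)
  after g': (2 6 3 5 4)
  after r': (1 3 6 2 4 5)
  after g': (2 3 4 6 5)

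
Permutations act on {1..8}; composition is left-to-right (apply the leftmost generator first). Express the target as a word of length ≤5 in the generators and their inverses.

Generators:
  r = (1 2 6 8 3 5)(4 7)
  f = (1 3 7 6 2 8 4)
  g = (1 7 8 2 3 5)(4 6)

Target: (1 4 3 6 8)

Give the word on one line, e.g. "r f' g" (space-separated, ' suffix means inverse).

f g' f' g'

  after f: (1 3 7 6 2 8 4)
  after g': (1 2 7 4 5 3)(6 8)
  after f': (1 6 2 3 4 5)(7 8)
  after g': (1 4 3 6 8)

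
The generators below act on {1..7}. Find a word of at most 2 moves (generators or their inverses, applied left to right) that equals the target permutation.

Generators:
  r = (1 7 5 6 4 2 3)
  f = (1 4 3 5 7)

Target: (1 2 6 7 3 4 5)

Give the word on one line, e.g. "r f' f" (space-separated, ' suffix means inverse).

  after r': (1 3 2 4 6 5 7)
  after r': (1 2 6 7 3 4 5)

r' r'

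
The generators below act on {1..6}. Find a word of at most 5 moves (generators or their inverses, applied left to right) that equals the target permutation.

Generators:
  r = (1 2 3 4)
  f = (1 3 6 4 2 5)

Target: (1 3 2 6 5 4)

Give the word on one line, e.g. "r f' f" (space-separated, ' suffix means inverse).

f r' f' r f

  after f: (1 3 6 4 2 5)
  after r': (1 2 5 4)(3 6)
  after f': (1 4 5 6)
  after r: (2 3 4 5 6)
  after f: (1 3 2 6 5 4)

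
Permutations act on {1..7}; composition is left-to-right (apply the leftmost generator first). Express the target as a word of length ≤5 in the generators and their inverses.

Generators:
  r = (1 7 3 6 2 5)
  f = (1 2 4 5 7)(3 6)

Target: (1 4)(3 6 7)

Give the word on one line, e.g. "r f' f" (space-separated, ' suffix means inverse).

  after r: (1 7 3 6 2 5)
  after f': (1 5 7 6)(2 4)
  after f': (1 4)(3 6 7)

r f' f'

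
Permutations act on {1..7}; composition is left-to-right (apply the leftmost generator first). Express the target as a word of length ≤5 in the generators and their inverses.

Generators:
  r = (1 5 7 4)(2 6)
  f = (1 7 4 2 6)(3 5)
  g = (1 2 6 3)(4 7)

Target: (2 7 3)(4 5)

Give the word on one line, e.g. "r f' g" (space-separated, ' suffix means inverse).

  after r: (1 5 7 4)(2 6)
  after f: (1 3 5 4 7 2)
  after r': (1 3)(2 4 5 7 6)
  after g: (2 7 3)(4 5)

r f r' g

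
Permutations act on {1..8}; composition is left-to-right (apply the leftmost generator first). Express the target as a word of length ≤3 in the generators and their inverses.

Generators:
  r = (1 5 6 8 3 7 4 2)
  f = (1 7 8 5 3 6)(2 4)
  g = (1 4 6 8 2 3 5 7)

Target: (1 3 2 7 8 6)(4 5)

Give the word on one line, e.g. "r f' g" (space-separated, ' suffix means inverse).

g f' g

  after g: (1 4 6 8 2 3 5 7)
  after f': (1 2 5)(3 8 4)(6 7)
  after g: (1 3 2 7 8 6)(4 5)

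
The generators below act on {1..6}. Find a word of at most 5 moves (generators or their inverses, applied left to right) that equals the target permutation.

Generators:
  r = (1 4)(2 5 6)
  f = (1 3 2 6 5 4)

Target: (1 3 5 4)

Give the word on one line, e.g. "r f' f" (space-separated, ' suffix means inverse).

  after f: (1 3 2 6 5 4)
  after r': (1 3 6 2 5)
  after r': (1 3 5 4)

f r' r'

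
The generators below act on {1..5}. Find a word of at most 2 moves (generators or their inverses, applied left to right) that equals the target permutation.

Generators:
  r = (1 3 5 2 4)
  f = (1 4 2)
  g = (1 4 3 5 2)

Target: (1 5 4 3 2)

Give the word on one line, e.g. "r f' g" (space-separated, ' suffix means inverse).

  after r: (1 3 5 2 4)
  after r: (1 5 4 3 2)

r r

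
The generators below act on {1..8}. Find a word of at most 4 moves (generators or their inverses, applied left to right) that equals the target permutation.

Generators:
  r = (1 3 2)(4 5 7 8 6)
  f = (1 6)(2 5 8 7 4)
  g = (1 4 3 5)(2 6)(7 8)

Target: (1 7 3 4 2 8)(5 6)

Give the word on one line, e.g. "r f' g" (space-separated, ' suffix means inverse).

  after f: (1 6)(2 5 8 7 4)
  after r': (1 8 5 7 6 2 4 3)
  after f': (1 5 8 2 7)(3 6 4)
  after r: (1 7 3 4 2 8)(5 6)

f r' f' r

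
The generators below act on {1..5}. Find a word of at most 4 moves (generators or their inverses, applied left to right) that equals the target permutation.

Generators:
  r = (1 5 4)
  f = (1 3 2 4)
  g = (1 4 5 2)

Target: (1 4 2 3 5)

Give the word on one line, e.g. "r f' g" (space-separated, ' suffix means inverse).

r f' r' g

  after r: (1 5 4)
  after f': (1 5 2 3)
  after r': (2 3 4 5)
  after g: (1 4 2 3 5)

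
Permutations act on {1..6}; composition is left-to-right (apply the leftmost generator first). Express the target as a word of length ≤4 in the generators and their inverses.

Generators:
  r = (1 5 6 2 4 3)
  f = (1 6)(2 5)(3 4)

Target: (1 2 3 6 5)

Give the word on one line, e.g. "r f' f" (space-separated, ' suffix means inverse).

r f

  after r: (1 5 6 2 4 3)
  after f: (1 2 3 6 5)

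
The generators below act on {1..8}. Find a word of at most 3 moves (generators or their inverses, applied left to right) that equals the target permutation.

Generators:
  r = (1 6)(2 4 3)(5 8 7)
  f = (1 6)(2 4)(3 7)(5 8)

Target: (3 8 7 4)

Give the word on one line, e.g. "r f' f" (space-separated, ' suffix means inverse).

f' r'

  after f': (1 6)(2 4)(3 7)(5 8)
  after r': (3 8 7 4)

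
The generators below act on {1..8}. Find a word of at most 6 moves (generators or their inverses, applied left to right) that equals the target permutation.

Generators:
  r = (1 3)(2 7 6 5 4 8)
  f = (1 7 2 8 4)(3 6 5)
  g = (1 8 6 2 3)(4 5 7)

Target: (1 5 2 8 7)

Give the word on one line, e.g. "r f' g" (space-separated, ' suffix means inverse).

  after g': (1 3 2 6 8)(4 7 5)
  after r': (2 7 6 4)(3 8)
  after f': (1 4 7 3 2)(5 6 8)
  after g: (1 5 2 8 7)

g' r' f' g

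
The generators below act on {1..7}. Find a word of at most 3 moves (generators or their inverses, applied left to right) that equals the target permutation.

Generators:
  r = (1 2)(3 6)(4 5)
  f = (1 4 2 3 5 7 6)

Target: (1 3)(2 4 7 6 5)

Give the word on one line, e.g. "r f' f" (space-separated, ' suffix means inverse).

r' f

  after r': (1 2)(3 6)(4 5)
  after f: (1 3)(2 4 7 6 5)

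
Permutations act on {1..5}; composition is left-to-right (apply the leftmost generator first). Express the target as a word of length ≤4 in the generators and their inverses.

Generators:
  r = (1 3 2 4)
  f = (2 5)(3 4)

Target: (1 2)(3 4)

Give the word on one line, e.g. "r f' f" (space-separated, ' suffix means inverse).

  after r: (1 3 2 4)
  after f': (1 4)(2 3 5)
  after f': (1 3 2 4)
  after r: (1 2)(3 4)

r f' f' r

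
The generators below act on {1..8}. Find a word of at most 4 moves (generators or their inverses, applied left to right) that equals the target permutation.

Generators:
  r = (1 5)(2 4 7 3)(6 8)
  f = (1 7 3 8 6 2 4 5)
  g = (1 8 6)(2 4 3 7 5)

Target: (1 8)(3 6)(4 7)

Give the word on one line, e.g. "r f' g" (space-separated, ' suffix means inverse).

  after f': (1 5 4 2 6 8 3 7)
  after f': (1 4 6 3)(2 8 7 5)
  after g: (1 3 8 5 4)(2 6 7)
  after f: (1 8)(3 6)(4 7)

f' f' g f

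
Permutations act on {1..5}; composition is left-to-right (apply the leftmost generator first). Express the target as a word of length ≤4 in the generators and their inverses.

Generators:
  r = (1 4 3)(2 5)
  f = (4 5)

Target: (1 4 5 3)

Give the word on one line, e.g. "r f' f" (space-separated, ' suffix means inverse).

f r' r'

  after f: (4 5)
  after r': (1 3 4 2 5)
  after r': (1 4 5 3)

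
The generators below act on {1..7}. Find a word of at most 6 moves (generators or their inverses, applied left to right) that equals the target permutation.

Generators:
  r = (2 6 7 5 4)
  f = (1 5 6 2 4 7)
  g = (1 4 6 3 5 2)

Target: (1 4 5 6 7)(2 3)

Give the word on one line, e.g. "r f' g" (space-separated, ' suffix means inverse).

  after g: (1 4 6 3 5 2)
  after g: (1 6 5)(2 4 3)
  after f': (1 5 7 4 3 6)
  after f': (2 6 7)(3 5 4)
  after g: (1 4 5 6 7)(2 3)

g g f' f' g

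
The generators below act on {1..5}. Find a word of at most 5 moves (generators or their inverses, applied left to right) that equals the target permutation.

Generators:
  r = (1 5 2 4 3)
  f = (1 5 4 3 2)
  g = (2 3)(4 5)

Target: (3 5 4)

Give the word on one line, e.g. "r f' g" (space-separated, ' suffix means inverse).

f' g f' f' r'

  after f': (1 2 3 4 5)
  after g: (1 3 5)
  after f': (1 4 5 2 3)
  after f': (1 5 3 2 4)
  after r': (3 5 4)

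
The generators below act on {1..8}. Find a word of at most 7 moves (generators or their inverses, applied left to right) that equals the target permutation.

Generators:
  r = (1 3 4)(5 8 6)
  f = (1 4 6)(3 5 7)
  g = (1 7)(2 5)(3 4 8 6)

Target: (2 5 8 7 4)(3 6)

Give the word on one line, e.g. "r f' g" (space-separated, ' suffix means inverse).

r f f r g'

  after r: (1 3 4)(5 8 6)
  after f: (1 5 8)(3 6 7)
  after f: (1 7 5 8 4 6 3)
  after r: (1 7 8)(4 5 6)
  after g': (2 5 8 7 4)(3 6)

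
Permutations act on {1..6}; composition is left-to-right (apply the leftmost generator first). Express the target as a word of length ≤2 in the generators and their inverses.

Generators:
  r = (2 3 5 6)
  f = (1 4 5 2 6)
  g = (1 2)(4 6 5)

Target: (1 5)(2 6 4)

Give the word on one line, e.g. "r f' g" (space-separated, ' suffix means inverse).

g f'

  after g: (1 2)(4 6 5)
  after f': (1 5)(2 6 4)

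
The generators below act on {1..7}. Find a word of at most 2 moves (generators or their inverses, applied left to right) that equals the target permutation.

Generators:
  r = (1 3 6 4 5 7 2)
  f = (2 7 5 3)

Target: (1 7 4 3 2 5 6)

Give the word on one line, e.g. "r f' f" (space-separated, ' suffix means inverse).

  after r': (1 2 7 5 4 6 3)
  after r': (1 7 4 3 2 5 6)

r' r'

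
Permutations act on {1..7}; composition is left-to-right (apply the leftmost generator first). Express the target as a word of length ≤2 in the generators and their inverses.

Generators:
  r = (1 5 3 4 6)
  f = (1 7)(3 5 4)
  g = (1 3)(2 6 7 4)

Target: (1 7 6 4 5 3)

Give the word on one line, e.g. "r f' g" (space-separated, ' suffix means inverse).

  after f: (1 7)(3 5 4)
  after r': (1 7 6 4 5 3)

f r'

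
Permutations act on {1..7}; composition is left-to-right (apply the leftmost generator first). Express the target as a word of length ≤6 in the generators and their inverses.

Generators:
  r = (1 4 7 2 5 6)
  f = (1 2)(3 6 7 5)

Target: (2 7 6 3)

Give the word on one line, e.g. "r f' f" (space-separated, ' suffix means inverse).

  after r': (1 6 5 2 7 4)
  after f: (1 7 4 2 5)(3 6)
  after r': (1 4 7)(3 5 6)
  after r': (2 7 6 3)

r' f r' r'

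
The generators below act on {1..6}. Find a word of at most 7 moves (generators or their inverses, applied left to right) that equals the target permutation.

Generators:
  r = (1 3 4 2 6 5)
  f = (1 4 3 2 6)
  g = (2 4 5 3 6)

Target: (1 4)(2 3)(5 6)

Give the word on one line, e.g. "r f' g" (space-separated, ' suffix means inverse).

f' r' f g' f'

  after f': (1 6 2 3 4)
  after r': (1 2)(4 5 6)
  after f: (1 6 3 2 4 5)
  after g': (1 3 6 5)
  after f': (1 4)(2 3)(5 6)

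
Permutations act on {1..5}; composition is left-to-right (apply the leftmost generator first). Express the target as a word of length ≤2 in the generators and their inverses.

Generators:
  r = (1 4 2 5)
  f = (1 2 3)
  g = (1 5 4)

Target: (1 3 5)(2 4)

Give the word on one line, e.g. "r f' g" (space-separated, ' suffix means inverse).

  after f': (1 3 2)
  after r: (1 3 5)(2 4)

f' r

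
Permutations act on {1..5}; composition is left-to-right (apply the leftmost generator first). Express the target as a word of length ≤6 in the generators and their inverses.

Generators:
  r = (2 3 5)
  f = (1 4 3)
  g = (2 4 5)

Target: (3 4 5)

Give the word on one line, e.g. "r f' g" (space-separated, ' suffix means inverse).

g' r g' r

  after g': (2 5 4)
  after r: (3 5 4)
  after g': (2 5)(3 4)
  after r: (3 4 5)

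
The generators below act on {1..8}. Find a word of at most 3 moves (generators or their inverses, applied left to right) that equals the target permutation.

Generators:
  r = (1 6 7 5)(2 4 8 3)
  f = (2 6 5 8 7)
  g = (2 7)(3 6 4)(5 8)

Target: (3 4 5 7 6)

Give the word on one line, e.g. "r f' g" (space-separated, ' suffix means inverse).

  after g': (2 7)(3 4 6)(5 8)
  after f: (3 4 5 7 6)

g' f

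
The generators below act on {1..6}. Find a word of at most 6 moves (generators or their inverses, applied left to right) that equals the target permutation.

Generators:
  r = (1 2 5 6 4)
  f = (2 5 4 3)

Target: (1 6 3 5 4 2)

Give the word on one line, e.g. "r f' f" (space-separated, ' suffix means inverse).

r f' f' f' r

  after r: (1 2 5 6 4)
  after f': (1 3 4)(5 6)
  after f': (1 4)(2 3 5 6)
  after f': (1 5 6 3 2 4)
  after r: (1 6 3 5 4 2)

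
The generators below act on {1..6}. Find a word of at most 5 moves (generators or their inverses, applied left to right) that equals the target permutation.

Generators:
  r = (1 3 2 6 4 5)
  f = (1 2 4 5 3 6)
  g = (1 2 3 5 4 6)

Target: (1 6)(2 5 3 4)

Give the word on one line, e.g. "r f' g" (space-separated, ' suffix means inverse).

r f' r' r'

  after r: (1 3 2 6 4 5)
  after f': (1 5 6 2 3)
  after r': (1 4 6 3 5 2)
  after r': (1 6)(2 5 3 4)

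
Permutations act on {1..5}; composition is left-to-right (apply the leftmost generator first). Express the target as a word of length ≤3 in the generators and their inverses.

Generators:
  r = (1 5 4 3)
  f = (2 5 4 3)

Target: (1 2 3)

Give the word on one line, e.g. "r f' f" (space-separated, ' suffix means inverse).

r f'

  after r: (1 5 4 3)
  after f': (1 2 3)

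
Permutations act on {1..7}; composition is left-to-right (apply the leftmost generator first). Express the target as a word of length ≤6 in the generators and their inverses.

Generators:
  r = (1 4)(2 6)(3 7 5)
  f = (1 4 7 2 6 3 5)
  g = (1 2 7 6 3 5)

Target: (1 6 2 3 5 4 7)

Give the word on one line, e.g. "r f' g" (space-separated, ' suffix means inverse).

  after r: (1 4)(2 6)(3 7 5)
  after f': (3 4 5 6 7)
  after g': (1 5 7 6 2)(3 4)
  after f': (1 3)(2 5 4 6 7)
  after g': (1 6 2 3 5 4 7)

r f' g' f' g'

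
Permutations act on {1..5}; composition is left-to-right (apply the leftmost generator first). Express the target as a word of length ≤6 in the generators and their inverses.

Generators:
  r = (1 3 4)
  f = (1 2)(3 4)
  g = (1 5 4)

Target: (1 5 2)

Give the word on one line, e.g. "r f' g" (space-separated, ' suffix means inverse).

  after g': (1 4 5)
  after g': (1 5 4)
  after r': (1 5 3)
  after r': (1 5)(3 4)
  after f: (1 5 2)

g' g' r' r' f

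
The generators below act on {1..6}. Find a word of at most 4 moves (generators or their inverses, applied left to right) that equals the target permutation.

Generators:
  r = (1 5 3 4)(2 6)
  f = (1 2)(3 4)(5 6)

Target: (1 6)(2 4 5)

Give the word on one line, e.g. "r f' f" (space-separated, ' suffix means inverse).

f' r r r

  after f': (1 2)(3 4)(5 6)
  after r: (1 6 3)(2 5)
  after r: (1 2 3 5 6 4)
  after r: (1 6)(2 4 5)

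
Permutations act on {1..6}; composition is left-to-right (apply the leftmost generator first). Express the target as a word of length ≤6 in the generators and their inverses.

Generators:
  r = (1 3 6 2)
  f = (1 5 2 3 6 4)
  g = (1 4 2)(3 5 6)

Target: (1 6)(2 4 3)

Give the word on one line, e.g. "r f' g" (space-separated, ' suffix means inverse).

r g' r' f

  after r: (1 3 6 2)
  after g': (1 6 4)(3 5)
  after r': (1 3 5)(2 6 4)
  after f: (1 6)(2 4 3)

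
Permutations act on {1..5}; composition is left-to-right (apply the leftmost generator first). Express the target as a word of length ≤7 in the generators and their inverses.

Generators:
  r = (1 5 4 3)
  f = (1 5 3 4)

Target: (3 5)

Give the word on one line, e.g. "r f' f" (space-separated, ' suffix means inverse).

  after f: (1 5 3 4)
  after r': (3 5 4)
  after f': (1 4 5 3)
  after r': (1 5 4)
  after f': (3 5)

f r' f' r' f'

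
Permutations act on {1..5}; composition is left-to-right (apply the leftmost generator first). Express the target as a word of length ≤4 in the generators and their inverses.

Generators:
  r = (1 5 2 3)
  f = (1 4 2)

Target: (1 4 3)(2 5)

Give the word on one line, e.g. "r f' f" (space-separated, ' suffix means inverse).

  after r: (1 5 2 3)
  after r: (1 2)(3 5)
  after f': (1 4)(3 5)
  after r': (1 4 3)(2 5)

r r f' r'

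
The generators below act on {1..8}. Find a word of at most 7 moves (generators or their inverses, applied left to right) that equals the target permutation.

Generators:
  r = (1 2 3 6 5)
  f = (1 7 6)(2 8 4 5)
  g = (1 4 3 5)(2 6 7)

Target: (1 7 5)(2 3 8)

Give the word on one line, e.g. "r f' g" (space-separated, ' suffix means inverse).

  after g: (1 4 3 5)(2 6 7)
  after f: (1 5 7 8 4 3 2)
  after f: (1 2 7 4 3 8 5 6)
  after g': (1 7)(2 6 5)(3 8)
  after r': (1 7 5)(2 3 8)

g f f g' r'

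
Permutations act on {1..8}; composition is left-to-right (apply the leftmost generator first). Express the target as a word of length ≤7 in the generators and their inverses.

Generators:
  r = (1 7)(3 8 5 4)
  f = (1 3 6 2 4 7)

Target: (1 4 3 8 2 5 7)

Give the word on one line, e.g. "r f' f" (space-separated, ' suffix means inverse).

f r' r' f' r

  after f: (1 3 6 2 4 7)
  after r': (1 4)(2 5 8 3 6)
  after r': (1 5 3 6 2 8 4 7)
  after f': (1 5)(2 8)
  after r: (1 4 3 8 2 5 7)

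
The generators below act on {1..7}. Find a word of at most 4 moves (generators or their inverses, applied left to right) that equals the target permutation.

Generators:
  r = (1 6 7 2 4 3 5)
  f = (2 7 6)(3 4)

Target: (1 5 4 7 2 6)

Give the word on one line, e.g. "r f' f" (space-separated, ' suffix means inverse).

r' f

  after r': (1 5 3 4 2 7 6)
  after f: (1 5 4 7 2 6)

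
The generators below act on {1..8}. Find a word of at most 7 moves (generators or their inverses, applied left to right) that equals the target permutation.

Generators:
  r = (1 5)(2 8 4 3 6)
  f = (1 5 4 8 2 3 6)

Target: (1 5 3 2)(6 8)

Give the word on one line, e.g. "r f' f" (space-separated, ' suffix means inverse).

r' r' r' f' r'

  after r': (1 5)(2 6 3 4 8)
  after r': (2 3 8 6 4)
  after r': (1 5)(2 4 6 8 3)
  after f': (2 5 6 4 3 8)
  after r': (1 5 3 2)(6 8)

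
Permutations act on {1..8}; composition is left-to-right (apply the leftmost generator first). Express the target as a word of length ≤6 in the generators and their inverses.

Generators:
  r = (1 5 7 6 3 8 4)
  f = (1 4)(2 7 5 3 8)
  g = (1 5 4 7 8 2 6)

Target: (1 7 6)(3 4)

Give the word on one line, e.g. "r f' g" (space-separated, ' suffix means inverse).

r g' g' f' r'

  after r: (1 5 7 6 3 8 4)
  after g': (2 8 5 4 6 3 7)
  after g': (1 6 3 4 2 7 8)
  after f': (1 6 5 7 3)(4 8)
  after r': (1 7 6)(3 4)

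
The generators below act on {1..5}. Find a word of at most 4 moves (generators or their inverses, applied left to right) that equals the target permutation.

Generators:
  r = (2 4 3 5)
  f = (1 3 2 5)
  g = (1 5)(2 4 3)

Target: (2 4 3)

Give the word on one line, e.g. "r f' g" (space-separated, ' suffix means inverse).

  after g': (1 5)(2 3 4)
  after f: (3 4 5)
  after g: (1 5 2 4)
  after f: (2 4 3)

g' f g f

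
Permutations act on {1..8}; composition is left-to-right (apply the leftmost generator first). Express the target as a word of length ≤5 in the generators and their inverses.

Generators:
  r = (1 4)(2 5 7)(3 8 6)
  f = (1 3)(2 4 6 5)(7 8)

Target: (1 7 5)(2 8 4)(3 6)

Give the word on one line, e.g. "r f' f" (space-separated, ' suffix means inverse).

f' r f

  after f': (1 3)(2 5 6 4)(7 8)
  after r: (1 8 2 7 6)(3 4 5)
  after f: (1 7 5)(2 8 4)(3 6)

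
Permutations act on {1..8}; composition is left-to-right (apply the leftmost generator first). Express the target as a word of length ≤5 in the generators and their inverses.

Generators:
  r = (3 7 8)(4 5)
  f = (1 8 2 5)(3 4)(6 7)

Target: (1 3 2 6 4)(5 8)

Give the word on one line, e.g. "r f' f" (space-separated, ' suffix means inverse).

  after f': (1 5 2 8)(3 4)(6 7)
  after r': (1 4 8)(2 7 6 3 5)
  after f': (1 3 2 6 4)(5 8)

f' r' f'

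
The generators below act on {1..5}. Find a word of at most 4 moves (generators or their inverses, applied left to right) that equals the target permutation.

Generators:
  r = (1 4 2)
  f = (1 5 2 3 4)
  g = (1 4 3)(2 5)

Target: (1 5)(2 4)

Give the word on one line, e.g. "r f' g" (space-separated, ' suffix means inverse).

  after g: (1 4 3)(2 5)
  after r: (1 2 5)(3 4)
  after g: (1 5 4)
  after r': (1 5)(2 4)

g r g r'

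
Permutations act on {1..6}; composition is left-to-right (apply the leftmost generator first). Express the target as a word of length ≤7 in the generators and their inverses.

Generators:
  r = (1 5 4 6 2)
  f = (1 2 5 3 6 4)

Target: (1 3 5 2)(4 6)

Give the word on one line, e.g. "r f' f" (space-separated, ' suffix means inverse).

f r' f' r' r'

  after f: (1 2 5 3 6 4)
  after r': (1 6 5 3 4 2)
  after f': (1 3 6 2 4)
  after r': (1 3 4 2 5)
  after r': (1 3 5 2)(4 6)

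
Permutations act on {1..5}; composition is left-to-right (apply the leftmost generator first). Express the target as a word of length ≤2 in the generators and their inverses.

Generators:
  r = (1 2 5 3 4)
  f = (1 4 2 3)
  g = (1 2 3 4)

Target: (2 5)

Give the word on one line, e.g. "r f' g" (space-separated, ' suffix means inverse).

  after r: (1 2 5 3 4)
  after g': (2 5)

r g'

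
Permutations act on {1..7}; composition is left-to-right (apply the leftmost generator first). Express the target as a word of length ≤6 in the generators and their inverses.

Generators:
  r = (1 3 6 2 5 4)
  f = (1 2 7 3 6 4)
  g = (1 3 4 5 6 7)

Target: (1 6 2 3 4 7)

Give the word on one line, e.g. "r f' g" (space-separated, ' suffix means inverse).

f' r' g' g' r

  after f': (1 4 6 3 7 2)
  after r': (1 5 2 4 3 7 6)
  after g': (1 4)(2 3 6 7 5)
  after g': (1 3 5 2)(4 7)
  after r: (1 6 2 3 4 7)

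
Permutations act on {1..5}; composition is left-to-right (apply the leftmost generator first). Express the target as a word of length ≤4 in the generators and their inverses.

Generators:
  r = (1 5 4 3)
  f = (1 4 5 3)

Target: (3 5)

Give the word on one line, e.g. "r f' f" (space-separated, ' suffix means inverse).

  after r: (1 5 4 3)
  after f: (1 3 4)
  after f: (3 5)

r f f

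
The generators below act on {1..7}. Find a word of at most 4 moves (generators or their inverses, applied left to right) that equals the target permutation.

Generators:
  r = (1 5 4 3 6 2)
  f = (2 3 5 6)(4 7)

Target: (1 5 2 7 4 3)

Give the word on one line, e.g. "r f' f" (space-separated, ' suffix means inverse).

  after r': (1 2 6 3 4 5)
  after r': (1 6 4)(2 3 5)
  after r': (1 3)(2 4)(5 6)
  after f: (1 5 2 7 4 3)

r' r' r' f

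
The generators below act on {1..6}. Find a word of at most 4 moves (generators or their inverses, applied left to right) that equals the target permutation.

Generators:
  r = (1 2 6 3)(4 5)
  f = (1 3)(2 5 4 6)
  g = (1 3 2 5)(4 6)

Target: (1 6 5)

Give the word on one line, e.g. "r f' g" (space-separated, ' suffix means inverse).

  after f': (1 3)(2 6 4 5)
  after r': (1 6 5)

f' r'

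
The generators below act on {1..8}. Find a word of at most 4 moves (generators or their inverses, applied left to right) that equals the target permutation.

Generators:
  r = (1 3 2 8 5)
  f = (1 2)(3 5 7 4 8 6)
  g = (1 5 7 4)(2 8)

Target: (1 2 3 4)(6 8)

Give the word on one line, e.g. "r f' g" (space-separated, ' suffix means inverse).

f r g'

  after f: (1 2)(3 5 7 4 8 6)
  after r: (1 8 6 2 3)(4 5 7)
  after g': (1 2 3 4)(6 8)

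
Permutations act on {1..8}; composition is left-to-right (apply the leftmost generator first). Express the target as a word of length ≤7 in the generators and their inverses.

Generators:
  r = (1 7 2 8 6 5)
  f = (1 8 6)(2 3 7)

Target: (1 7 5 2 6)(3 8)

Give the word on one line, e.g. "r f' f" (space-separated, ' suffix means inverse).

r' f' f' r r

  after r': (1 5 6 8 2 7)
  after f': (1 5 8 7 6)(2 3)
  after f': (1 5)(3 7 8)
  after r: (2 8 3)(5 7 6)
  after r: (1 7 5 2 6)(3 8)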